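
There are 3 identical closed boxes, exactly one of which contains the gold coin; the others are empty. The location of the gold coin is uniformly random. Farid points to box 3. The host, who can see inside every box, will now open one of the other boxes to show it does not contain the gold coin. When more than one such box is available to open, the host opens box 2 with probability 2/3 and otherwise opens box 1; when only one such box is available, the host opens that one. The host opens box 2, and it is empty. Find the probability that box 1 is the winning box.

Consider each possible location of the gold coin in turn.
If it is in box 1 (prior 1/3): only box 2 is available, probability 1; weight (1/3)·1 = 1/3.
If it is in box 2 (prior 1/3): the host opened box 2, so this case is ruled out; weight (1/3)·0 = 0.
If it is in box 3 (prior 1/3): box 2 is available, opened with probability 2/3; weight (1/3)·(2/3) = 2/9.
The weights sum to 5/9.
So P(the gold coin in box 1 | the host opened box 2) = (1/3) / (5/9) = 3/5.

3/5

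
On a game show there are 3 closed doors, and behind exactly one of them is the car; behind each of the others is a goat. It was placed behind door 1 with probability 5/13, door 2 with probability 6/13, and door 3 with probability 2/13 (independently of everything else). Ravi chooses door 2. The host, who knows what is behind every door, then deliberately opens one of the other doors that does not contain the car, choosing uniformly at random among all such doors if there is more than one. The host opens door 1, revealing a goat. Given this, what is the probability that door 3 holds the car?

2/5

Apply Bayes' rule, conditioning on where the car actually is.
If it is behind door 1 (prior 5/13): the host opened door 1, so this case is ruled out; weight (5/13)·0 = 0.
If it is behind door 2 (prior 6/13): the host has 2 equally likely choices, so probability 1/2; weight (6/13)·(1/2) = 3/13.
If it is behind door 3 (prior 2/13): the host has no choice, probability 1; weight (2/13)·1 = 2/13.
The weights sum to 5/13.
So P(the car behind door 3 | the host opened door 1) = (2/13) / (5/13) = 2/5.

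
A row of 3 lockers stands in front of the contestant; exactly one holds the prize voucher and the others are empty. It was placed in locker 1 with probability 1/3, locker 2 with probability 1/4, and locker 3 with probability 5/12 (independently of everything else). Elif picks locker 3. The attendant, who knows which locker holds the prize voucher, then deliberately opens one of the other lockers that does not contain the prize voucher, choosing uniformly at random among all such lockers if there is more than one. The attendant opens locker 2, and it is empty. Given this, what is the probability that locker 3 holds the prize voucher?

5/13

Condition on the true location of the prize voucher.
If it is in locker 1 (prior 1/3): the attendant has no choice, probability 1; weight (1/3)·1 = 1/3.
If it is in locker 2 (prior 1/4): the attendant opened locker 2, so this case is ruled out; weight (1/4)·0 = 0.
If it is in locker 3 (prior 5/12): the attendant has 2 equally likely choices, so probability 1/2; weight (5/12)·(1/2) = 5/24.
The weights sum to 13/24.
So P(the prize voucher in locker 3 | the attendant opened locker 2) = (5/24) / (13/24) = 5/13.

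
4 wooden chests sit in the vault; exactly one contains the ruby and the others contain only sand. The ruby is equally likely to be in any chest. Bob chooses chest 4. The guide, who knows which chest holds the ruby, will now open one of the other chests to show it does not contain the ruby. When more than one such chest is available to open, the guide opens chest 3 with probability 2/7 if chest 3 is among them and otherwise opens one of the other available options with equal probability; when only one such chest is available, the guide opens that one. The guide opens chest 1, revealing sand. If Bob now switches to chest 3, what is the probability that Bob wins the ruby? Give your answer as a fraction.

Apply Bayes' rule, conditioning on where the ruby actually is.
If it is in chest 1 (prior 1/4): the guide opened chest 1, so this case is ruled out; weight (1/4)·0 = 0.
If it is in chest 2 (prior 1/4): chest 3 is available but not opened, probability 5/7; weight (1/4)·(5/7) = 5/28.
If it is in chest 3 (prior 1/4): chest 3 holds the prize so is unavailable; the guide chooses uniformly among the 2 others, probability 1/2; weight (1/4)·(1/2) = 1/8.
If it is in chest 4 (prior 1/4): chest 3 is available but not opened; chest 1 gets probability (1 − 2/7)/2 = 5/14; weight (1/4)·(5/14) = 5/56.
The weights sum to 11/28.
So P(the ruby in chest 3 | the guide opened chest 1) = (1/8) / (11/28) = 7/22.

7/22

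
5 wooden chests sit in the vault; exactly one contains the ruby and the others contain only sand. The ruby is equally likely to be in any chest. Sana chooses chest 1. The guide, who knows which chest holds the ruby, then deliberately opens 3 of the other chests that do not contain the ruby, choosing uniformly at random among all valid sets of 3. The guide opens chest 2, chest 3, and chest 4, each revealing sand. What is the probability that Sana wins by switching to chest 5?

Consider each possible location of the ruby in turn.
If it is in chest 1 (prior 1/5): the guide has 4 equally likely choices, so probability 1/4; weight (1/5)·(1/4) = 1/20.
If it is in any of chests 2, 3, and 4 (prior 1/5 each): that chest was opened and seen not to hold the prize — ruled out; weight (1/5)·0 = 0 each.
If it is in chest 5 (prior 1/5): the guide has no choice, probability 1; weight (1/5)·1 = 1/5.
The weights sum to 1/4.
So P(the ruby in chest 5 | the guide opened chest 2, chest 3, and chest 4) = (1/5) / (1/4) = 4/5.

4/5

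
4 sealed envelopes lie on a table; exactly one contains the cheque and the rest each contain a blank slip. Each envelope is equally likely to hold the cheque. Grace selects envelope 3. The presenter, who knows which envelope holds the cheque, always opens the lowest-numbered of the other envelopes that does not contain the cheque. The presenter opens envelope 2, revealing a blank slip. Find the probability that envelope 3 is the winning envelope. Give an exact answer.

0

Condition on the true location of the cheque.
If it is in envelope 1 (prior 1/4): envelope 2 is the lowest-numbered option available, probability 1; weight (1/4)·1 = 1/4.
If it is in envelope 2 (prior 1/4): the presenter opened envelope 2, so this case is ruled out; weight (1/4)·0 = 0.
If it is in either of envelopes 3 and 4 (prior 1/4 each): the presenter would have opened envelope 1 instead, probability 0; weight (1/4)·0 = 0 each.
The weights sum to 1/4.
So P(the cheque in envelope 3 | the presenter opened envelope 2) = 0 / (1/4) = 0.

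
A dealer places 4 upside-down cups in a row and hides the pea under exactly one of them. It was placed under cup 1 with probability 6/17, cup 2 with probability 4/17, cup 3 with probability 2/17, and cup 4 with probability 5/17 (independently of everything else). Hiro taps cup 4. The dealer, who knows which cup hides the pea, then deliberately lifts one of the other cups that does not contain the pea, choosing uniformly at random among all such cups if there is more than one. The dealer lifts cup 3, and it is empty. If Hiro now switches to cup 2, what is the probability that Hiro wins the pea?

3/10

Apply Bayes' rule, conditioning on where the pea actually is.
If it is under cup 1 (prior 6/17): the dealer has 2 equally likely choices, so probability 1/2; weight (6/17)·(1/2) = 3/17.
If it is under cup 2 (prior 4/17): the dealer has 2 equally likely choices, so probability 1/2; weight (4/17)·(1/2) = 2/17.
If it is under cup 3 (prior 2/17): the dealer opened cup 3, so this case is ruled out; weight (2/17)·0 = 0.
If it is under cup 4 (prior 5/17): the dealer has 3 equally likely choices, so probability 1/3; weight (5/17)·(1/3) = 5/51.
The weights sum to 20/51.
So P(the pea under cup 2 | the dealer opened cup 3) = (2/17) / (20/51) = 3/10.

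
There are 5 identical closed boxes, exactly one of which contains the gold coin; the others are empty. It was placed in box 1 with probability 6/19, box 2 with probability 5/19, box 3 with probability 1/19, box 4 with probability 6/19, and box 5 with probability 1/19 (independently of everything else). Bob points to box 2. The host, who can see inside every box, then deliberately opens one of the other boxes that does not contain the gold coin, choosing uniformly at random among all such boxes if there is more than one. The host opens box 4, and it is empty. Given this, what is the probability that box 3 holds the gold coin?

Condition on the true location of the gold coin.
If it is in box 1 (prior 6/19): the host has 3 equally likely choices, so probability 1/3; weight (6/19)·(1/3) = 2/19.
If it is in box 2 (prior 5/19): the host has 4 equally likely choices, so probability 1/4; weight (5/19)·(1/4) = 5/76.
If it is in either of boxes 3 and 5 (prior 1/19 each): the host has 3 equally likely choices, so probability 1/3; weight (1/19)·(1/3) = 1/57 each.
If it is in box 4 (prior 6/19): the host opened box 4, so this case is ruled out; weight (6/19)·0 = 0.
The weights sum to 47/228.
So P(the gold coin in box 3 | the host opened box 4) = (1/57) / (47/228) = 4/47.

4/47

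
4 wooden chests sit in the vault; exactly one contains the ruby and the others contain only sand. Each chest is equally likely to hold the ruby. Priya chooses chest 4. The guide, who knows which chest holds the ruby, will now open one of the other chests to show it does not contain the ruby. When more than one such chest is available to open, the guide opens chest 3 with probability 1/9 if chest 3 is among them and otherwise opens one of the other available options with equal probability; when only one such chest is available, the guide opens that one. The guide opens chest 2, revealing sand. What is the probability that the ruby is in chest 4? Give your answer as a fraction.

Condition on the true location of the ruby.
If it is in chest 1 (prior 1/4): chest 3 is available but not opened, probability 8/9; weight (1/4)·(8/9) = 2/9.
If it is in chest 2 (prior 1/4): the guide opened chest 2, so this case is ruled out; weight (1/4)·0 = 0.
If it is in chest 3 (prior 1/4): chest 3 holds the prize so is unavailable; the guide chooses uniformly among the 2 others, probability 1/2; weight (1/4)·(1/2) = 1/8.
If it is in chest 4 (prior 1/4): chest 3 is available but not opened; chest 2 gets probability (1 − 1/9)/2 = 4/9; weight (1/4)·(4/9) = 1/9.
The weights sum to 11/24.
So P(the ruby in chest 4 | the guide opened chest 2) = (1/9) / (11/24) = 8/33.

8/33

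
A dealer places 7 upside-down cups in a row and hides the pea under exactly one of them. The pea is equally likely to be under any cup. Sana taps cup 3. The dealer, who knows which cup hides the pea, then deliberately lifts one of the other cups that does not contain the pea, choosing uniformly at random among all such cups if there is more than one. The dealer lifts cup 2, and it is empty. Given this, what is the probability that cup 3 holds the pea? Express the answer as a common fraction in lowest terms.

1/7

Condition on the true location of the pea.
If it is under any of cups 1, 4, 5, 6, and 7 (prior 1/7 each): the dealer has 5 equally likely choices, so probability 1/5; weight (1/7)·(1/5) = 1/35 each.
If it is under cup 2 (prior 1/7): the dealer opened cup 2, so this case is ruled out; weight (1/7)·0 = 0.
If it is under cup 3 (prior 1/7): the dealer has 6 equally likely choices, so probability 1/6; weight (1/7)·(1/6) = 1/42.
The weights sum to 1/6.
So P(the pea under cup 3 | the dealer opened cup 2) = (1/42) / (1/6) = 1/7.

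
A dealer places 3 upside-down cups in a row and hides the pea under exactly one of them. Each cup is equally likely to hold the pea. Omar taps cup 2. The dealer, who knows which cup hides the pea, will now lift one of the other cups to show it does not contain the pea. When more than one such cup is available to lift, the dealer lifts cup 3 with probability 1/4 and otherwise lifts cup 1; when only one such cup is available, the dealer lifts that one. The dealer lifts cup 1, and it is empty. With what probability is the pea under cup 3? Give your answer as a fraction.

Condition on the true location of the pea.
If it is under cup 1 (prior 1/3): the dealer opened cup 1, so this case is ruled out; weight (1/3)·0 = 0.
If it is under cup 2 (prior 1/3): cup 3 is available but not opened, probability 3/4; weight (1/3)·(3/4) = 1/4.
If it is under cup 3 (prior 1/3): only cup 1 is available, probability 1; weight (1/3)·1 = 1/3.
The weights sum to 7/12.
So P(the pea under cup 3 | the dealer opened cup 1) = (1/3) / (7/12) = 4/7.

4/7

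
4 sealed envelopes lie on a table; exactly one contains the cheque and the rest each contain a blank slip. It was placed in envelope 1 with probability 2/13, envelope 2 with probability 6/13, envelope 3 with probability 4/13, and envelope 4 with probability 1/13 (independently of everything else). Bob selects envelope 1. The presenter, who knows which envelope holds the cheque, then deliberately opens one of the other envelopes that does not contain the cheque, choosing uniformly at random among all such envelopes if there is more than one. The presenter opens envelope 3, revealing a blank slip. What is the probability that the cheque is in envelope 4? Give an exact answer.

Condition on the true location of the cheque.
If it is in envelope 1 (prior 2/13): the presenter has 3 equally likely choices, so probability 1/3; weight (2/13)·(1/3) = 2/39.
If it is in envelope 2 (prior 6/13): the presenter has 2 equally likely choices, so probability 1/2; weight (6/13)·(1/2) = 3/13.
If it is in envelope 3 (prior 4/13): the presenter opened envelope 3, so this case is ruled out; weight (4/13)·0 = 0.
If it is in envelope 4 (prior 1/13): the presenter has 2 equally likely choices, so probability 1/2; weight (1/13)·(1/2) = 1/26.
The weights sum to 25/78.
So P(the cheque in envelope 4 | the presenter opened envelope 3) = (1/26) / (25/78) = 3/25.

3/25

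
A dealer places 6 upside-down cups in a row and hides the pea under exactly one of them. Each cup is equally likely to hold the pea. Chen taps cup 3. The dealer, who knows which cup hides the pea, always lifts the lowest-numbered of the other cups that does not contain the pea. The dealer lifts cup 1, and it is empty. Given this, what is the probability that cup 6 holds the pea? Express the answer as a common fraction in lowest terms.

1/5

Condition on the true location of the pea.
If it is under cup 1 (prior 1/6): the dealer opened cup 1, so this case is ruled out; weight (1/6)·0 = 0.
If it is under any of cups 2, 3, 4, 5, and 6 (prior 1/6 each): cup 1 is the lowest-numbered option available, probability 1; weight (1/6)·1 = 1/6 each.
The weights sum to 5/6.
So P(the pea under cup 6 | the dealer opened cup 1) = (1/6) / (5/6) = 1/5.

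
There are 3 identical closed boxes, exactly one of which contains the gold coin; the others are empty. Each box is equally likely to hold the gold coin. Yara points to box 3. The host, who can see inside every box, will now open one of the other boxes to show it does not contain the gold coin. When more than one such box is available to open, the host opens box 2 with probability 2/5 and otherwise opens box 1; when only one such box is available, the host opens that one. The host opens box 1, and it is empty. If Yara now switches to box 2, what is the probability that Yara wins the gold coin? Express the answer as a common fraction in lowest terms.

Condition on the true location of the gold coin.
If it is in box 1 (prior 1/3): the host opened box 1, so this case is ruled out; weight (1/3)·0 = 0.
If it is in box 2 (prior 1/3): only box 1 is available, probability 1; weight (1/3)·1 = 1/3.
If it is in box 3 (prior 1/3): box 2 is available but not opened, probability 3/5; weight (1/3)·(3/5) = 1/5.
The weights sum to 8/15.
So P(the gold coin in box 2 | the host opened box 1) = (1/3) / (8/15) = 5/8.

5/8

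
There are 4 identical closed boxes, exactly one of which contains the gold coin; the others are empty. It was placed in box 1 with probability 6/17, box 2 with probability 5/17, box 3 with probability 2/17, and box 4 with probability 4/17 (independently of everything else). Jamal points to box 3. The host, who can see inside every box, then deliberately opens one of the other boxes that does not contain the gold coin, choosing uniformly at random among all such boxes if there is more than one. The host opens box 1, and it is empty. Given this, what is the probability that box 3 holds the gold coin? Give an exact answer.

4/31

Apply Bayes' rule, conditioning on where the gold coin actually is.
If it is in box 1 (prior 6/17): the host opened box 1, so this case is ruled out; weight (6/17)·0 = 0.
If it is in box 2 (prior 5/17): the host has 2 equally likely choices, so probability 1/2; weight (5/17)·(1/2) = 5/34.
If it is in box 3 (prior 2/17): the host has 3 equally likely choices, so probability 1/3; weight (2/17)·(1/3) = 2/51.
If it is in box 4 (prior 4/17): the host has 2 equally likely choices, so probability 1/2; weight (4/17)·(1/2) = 2/17.
The weights sum to 31/102.
So P(the gold coin in box 3 | the host opened box 1) = (2/51) / (31/102) = 4/31.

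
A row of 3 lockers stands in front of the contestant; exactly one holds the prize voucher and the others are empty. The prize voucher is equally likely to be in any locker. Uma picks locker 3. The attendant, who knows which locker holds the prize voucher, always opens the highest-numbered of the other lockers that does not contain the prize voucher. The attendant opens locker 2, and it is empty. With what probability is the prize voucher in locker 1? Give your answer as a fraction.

Apply Bayes' rule, conditioning on where the prize voucher actually is.
If it is in either of lockers 1 and 3 (prior 1/3 each): locker 2 is the highest-numbered option available, probability 1; weight (1/3)·1 = 1/3 each.
If it is in locker 2 (prior 1/3): the attendant opened locker 2, so this case is ruled out; weight (1/3)·0 = 0.
The weights sum to 2/3.
So P(the prize voucher in locker 1 | the attendant opened locker 2) = (1/3) / (2/3) = 1/2.

1/2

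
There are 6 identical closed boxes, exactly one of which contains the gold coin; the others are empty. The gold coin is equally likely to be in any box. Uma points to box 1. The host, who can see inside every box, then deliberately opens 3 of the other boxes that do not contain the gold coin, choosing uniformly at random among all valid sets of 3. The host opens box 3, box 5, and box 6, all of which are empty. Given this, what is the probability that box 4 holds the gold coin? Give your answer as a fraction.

Apply Bayes' rule, conditioning on where the gold coin actually is.
If it is in box 1 (prior 1/6): the host has 10 equally likely choices, so probability 1/10; weight (1/6)·(1/10) = 1/60.
If it is in either of boxes 2 and 4 (prior 1/6 each): the host has 4 equally likely choices, so probability 1/4; weight (1/6)·(1/4) = 1/24 each.
If it is in any of boxes 3, 5, and 6 (prior 1/6 each): that box was opened and seen not to hold the prize — ruled out; weight (1/6)·0 = 0 each.
The weights sum to 1/10.
So P(the gold coin in box 4 | the host opened box 3, box 5, and box 6) = (1/24) / (1/10) = 5/12.

5/12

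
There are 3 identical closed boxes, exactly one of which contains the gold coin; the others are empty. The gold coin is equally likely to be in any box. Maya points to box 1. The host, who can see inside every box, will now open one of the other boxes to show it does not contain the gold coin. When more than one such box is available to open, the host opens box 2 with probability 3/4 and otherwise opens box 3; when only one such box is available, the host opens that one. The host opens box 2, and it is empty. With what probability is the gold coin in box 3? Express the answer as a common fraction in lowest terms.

4/7

Consider each possible location of the gold coin in turn.
If it is in box 1 (prior 1/3): box 2 is available, opened with probability 3/4; weight (1/3)·(3/4) = 1/4.
If it is in box 2 (prior 1/3): the host opened box 2, so this case is ruled out; weight (1/3)·0 = 0.
If it is in box 3 (prior 1/3): only box 2 is available, probability 1; weight (1/3)·1 = 1/3.
The weights sum to 7/12.
So P(the gold coin in box 3 | the host opened box 2) = (1/3) / (7/12) = 4/7.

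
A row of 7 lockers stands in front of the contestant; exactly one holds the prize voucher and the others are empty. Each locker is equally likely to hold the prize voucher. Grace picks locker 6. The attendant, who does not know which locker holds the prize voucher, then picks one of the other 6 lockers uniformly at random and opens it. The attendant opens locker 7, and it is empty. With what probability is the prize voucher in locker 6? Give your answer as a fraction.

Consider each possible location of the prize voucher in turn.
If it is in any of lockers 1, 2, 3, 4, 5, and 6 (prior 1/7 each): the attendant picks locker 7 with probability 1/6 regardless, and it is not the prize; weight (1/7)·(1/6) = 1/42 each.
If it is in locker 7 (prior 1/7): the attendant opened locker 7, so this case is ruled out; weight (1/7)·0 = 0.
The weights sum to 1/7.
So P(the prize voucher in locker 6 | the attendant opened locker 7) = (1/42) / (1/7) = 1/6.

1/6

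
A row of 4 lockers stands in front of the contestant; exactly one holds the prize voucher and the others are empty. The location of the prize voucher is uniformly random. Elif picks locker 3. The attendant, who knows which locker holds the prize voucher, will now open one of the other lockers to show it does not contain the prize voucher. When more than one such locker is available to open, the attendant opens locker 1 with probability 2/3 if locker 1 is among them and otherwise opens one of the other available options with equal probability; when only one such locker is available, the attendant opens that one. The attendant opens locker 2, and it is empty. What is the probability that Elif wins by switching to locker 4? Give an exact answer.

1/3

Condition on the true location of the prize voucher.
If it is in locker 1 (prior 1/4): locker 1 holds the prize so is unavailable; the attendant chooses uniformly among the 2 others, probability 1/2; weight (1/4)·(1/2) = 1/8.
If it is in locker 2 (prior 1/4): the attendant opened locker 2, so this case is ruled out; weight (1/4)·0 = 0.
If it is in locker 3 (prior 1/4): locker 1 is available but not opened; locker 2 gets probability (1 − 2/3)/2 = 1/6; weight (1/4)·(1/6) = 1/24.
If it is in locker 4 (prior 1/4): locker 1 is available but not opened, probability 1/3; weight (1/4)·(1/3) = 1/12.
The weights sum to 1/4.
So P(the prize voucher in locker 4 | the attendant opened locker 2) = (1/12) / (1/4) = 1/3.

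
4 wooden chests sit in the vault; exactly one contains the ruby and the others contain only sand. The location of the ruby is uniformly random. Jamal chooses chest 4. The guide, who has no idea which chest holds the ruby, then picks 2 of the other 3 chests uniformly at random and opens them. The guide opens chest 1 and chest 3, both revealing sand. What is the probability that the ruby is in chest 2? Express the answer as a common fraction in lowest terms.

Consider each possible location of the ruby in turn.
If it is in either of chests 1 and 3 (prior 1/4 each): that chest was opened and seen not to hold the prize — ruled out; weight (1/4)·0 = 0 each.
If it is in either of chests 2 and 4 (prior 1/4 each): the guide picks exactly this set with probability 1/3 regardless, and none is the prize; weight (1/4)·(1/3) = 1/12 each.
The weights sum to 1/6.
So P(the ruby in chest 2 | the guide opened chest 1 and chest 3) = (1/12) / (1/6) = 1/2.

1/2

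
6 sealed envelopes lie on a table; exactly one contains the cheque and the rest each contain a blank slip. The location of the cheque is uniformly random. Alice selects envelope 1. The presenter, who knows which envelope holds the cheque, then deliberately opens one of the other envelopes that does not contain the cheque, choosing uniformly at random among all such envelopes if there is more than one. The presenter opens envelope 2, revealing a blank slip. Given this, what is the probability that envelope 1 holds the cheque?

1/6

Condition on the true location of the cheque.
If it is in envelope 1 (prior 1/6): the presenter has 5 equally likely choices, so probability 1/5; weight (1/6)·(1/5) = 1/30.
If it is in envelope 2 (prior 1/6): the presenter opened envelope 2, so this case is ruled out; weight (1/6)·0 = 0.
If it is in any of envelopes 3, 4, 5, and 6 (prior 1/6 each): the presenter has 4 equally likely choices, so probability 1/4; weight (1/6)·(1/4) = 1/24 each.
The weights sum to 1/5.
So P(the cheque in envelope 1 | the presenter opened envelope 2) = (1/30) / (1/5) = 1/6.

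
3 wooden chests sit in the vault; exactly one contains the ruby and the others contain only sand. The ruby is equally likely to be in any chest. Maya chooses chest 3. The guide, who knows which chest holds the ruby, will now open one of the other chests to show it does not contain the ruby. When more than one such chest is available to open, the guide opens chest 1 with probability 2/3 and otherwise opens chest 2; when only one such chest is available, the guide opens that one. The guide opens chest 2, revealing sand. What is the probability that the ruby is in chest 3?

1/4

Condition on the true location of the ruby.
If it is in chest 1 (prior 1/3): only chest 2 is available, probability 1; weight (1/3)·1 = 1/3.
If it is in chest 2 (prior 1/3): the guide opened chest 2, so this case is ruled out; weight (1/3)·0 = 0.
If it is in chest 3 (prior 1/3): chest 1 is available but not opened, probability 1/3; weight (1/3)·(1/3) = 1/9.
The weights sum to 4/9.
So P(the ruby in chest 3 | the guide opened chest 2) = (1/9) / (4/9) = 1/4.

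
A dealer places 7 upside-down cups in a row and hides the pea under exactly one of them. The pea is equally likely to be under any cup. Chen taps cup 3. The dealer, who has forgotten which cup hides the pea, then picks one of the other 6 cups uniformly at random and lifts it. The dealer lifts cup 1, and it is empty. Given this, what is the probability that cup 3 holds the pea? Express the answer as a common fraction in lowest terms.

1/6

Apply Bayes' rule, conditioning on where the pea actually is.
If it is under cup 1 (prior 1/7): the dealer opened cup 1, so this case is ruled out; weight (1/7)·0 = 0.
If it is under any of cups 2, 3, 4, 5, 6, and 7 (prior 1/7 each): the dealer picks cup 1 with probability 1/6 regardless, and it is not the prize; weight (1/7)·(1/6) = 1/42 each.
The weights sum to 1/7.
So P(the pea under cup 3 | the dealer opened cup 1) = (1/42) / (1/7) = 1/6.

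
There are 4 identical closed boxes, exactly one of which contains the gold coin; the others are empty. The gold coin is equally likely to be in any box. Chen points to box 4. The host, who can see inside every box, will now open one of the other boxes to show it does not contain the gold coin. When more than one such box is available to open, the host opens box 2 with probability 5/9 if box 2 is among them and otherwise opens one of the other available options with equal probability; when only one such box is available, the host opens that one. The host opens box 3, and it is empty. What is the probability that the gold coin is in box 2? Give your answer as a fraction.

3/7

Apply Bayes' rule, conditioning on where the gold coin actually is.
If it is in box 1 (prior 1/4): box 2 is available but not opened, probability 4/9; weight (1/4)·(4/9) = 1/9.
If it is in box 2 (prior 1/4): box 2 holds the prize so is unavailable; the host chooses uniformly among the 2 others, probability 1/2; weight (1/4)·(1/2) = 1/8.
If it is in box 3 (prior 1/4): the host opened box 3, so this case is ruled out; weight (1/4)·0 = 0.
If it is in box 4 (prior 1/4): box 2 is available but not opened; box 3 gets probability (1 − 5/9)/2 = 2/9; weight (1/4)·(2/9) = 1/18.
The weights sum to 7/24.
So P(the gold coin in box 2 | the host opened box 3) = (1/8) / (7/24) = 3/7.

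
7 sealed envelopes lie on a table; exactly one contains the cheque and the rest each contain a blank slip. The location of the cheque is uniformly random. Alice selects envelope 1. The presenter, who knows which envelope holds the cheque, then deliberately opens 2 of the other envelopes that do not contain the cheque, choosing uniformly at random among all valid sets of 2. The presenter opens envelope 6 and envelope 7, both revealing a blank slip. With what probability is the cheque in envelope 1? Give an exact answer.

1/7

Condition on the true location of the cheque.
If it is in envelope 1 (prior 1/7): the presenter has 15 equally likely choices, so probability 1/15; weight (1/7)·(1/15) = 1/105.
If it is in any of envelopes 2, 3, 4, and 5 (prior 1/7 each): the presenter has 10 equally likely choices, so probability 1/10; weight (1/7)·(1/10) = 1/70 each.
If it is in either of envelopes 6 and 7 (prior 1/7 each): that envelope was opened and seen not to hold the prize — ruled out; weight (1/7)·0 = 0 each.
The weights sum to 1/15.
So P(the cheque in envelope 1 | the presenter opened envelope 6 and envelope 7) = (1/105) / (1/15) = 1/7.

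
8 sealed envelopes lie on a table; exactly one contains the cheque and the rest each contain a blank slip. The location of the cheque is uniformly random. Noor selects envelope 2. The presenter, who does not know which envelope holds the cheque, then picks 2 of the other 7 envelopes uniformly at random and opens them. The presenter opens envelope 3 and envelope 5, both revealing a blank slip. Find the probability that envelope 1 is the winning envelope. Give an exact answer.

Apply Bayes' rule, conditioning on where the cheque actually is.
If it is in any of envelopes 1, 2, 4, 6, 7, and 8 (prior 1/8 each): the presenter picks exactly this set with probability 1/21 regardless, and none is the prize; weight (1/8)·(1/21) = 1/168 each.
If it is in either of envelopes 3 and 5 (prior 1/8 each): that envelope was opened and seen not to hold the prize — ruled out; weight (1/8)·0 = 0 each.
The weights sum to 1/28.
So P(the cheque in envelope 1 | the presenter opened envelope 3 and envelope 5) = (1/168) / (1/28) = 1/6.

1/6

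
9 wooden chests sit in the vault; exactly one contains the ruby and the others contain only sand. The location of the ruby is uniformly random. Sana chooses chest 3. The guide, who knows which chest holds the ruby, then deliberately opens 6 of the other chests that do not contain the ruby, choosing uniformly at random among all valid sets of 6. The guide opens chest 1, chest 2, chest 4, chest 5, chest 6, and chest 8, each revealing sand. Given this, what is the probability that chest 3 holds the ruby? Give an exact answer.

1/9

Condition on the true location of the ruby.
If it is in any of chests 1, 2, 4, 5, 6, and 8 (prior 1/9 each): that chest was opened and seen not to hold the prize — ruled out; weight (1/9)·0 = 0 each.
If it is in chest 3 (prior 1/9): the guide has 28 equally likely choices, so probability 1/28; weight (1/9)·(1/28) = 1/252.
If it is in either of chests 7 and 9 (prior 1/9 each): the guide has 7 equally likely choices, so probability 1/7; weight (1/9)·(1/7) = 1/63 each.
The weights sum to 1/28.
So P(the ruby in chest 3 | the guide opened chest 1, chest 2, chest 4, chest 5, chest 6, and chest 8) = (1/252) / (1/28) = 1/9.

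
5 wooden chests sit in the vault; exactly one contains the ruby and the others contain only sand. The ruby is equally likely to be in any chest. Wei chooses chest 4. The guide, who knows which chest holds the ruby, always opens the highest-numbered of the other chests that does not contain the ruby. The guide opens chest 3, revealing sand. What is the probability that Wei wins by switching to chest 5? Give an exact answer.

1

Apply Bayes' rule, conditioning on where the ruby actually is.
If it is in any of chests 1, 2, and 4 (prior 1/5 each): the guide would have opened chest 5 instead, probability 0; weight (1/5)·0 = 0 each.
If it is in chest 3 (prior 1/5): the guide opened chest 3, so this case is ruled out; weight (1/5)·0 = 0.
If it is in chest 5 (prior 1/5): chest 3 is the highest-numbered option available, probability 1; weight (1/5)·1 = 1/5.
The weights sum to 1/5.
So P(the ruby in chest 5 | the guide opened chest 3) = (1/5) / (1/5) = 1.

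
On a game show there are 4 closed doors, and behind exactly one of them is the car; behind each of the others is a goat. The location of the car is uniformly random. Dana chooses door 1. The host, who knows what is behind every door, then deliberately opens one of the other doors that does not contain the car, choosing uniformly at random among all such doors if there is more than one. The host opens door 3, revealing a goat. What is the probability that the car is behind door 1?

Consider each possible location of the car in turn.
If it is behind door 1 (prior 1/4): the host has 3 equally likely choices, so probability 1/3; weight (1/4)·(1/3) = 1/12.
If it is behind either of doors 2 and 4 (prior 1/4 each): the host has 2 equally likely choices, so probability 1/2; weight (1/4)·(1/2) = 1/8 each.
If it is behind door 3 (prior 1/4): the host opened door 3, so this case is ruled out; weight (1/4)·0 = 0.
The weights sum to 1/3.
So P(the car behind door 1 | the host opened door 3) = (1/12) / (1/3) = 1/4.

1/4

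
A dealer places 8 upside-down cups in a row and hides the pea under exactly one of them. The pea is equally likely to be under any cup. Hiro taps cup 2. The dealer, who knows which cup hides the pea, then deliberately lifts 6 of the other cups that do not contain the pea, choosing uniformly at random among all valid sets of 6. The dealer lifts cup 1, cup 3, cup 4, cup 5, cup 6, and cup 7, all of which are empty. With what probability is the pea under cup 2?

1/8

Consider each possible location of the pea in turn.
If it is under any of cups 1, 3, 4, 5, 6, and 7 (prior 1/8 each): that cup was opened and seen not to hold the prize — ruled out; weight (1/8)·0 = 0 each.
If it is under cup 2 (prior 1/8): the dealer has 7 equally likely choices, so probability 1/7; weight (1/8)·(1/7) = 1/56.
If it is under cup 8 (prior 1/8): the dealer has no choice, probability 1; weight (1/8)·1 = 1/8.
The weights sum to 1/7.
So P(the pea under cup 2 | the dealer opened cup 1, cup 3, cup 4, cup 5, cup 6, and cup 7) = (1/56) / (1/7) = 1/8.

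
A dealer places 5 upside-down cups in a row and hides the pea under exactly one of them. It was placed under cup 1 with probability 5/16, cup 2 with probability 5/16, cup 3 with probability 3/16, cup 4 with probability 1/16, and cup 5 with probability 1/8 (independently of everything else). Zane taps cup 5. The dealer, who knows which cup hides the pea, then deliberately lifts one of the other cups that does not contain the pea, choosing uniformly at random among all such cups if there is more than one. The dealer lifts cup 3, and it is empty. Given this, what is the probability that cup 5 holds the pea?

Apply Bayes' rule, conditioning on where the pea actually is.
If it is under either of cups 1 and 2 (prior 5/16 each): the dealer has 3 equally likely choices, so probability 1/3; weight (5/16)·(1/3) = 5/48 each.
If it is under cup 3 (prior 3/16): the dealer opened cup 3, so this case is ruled out; weight (3/16)·0 = 0.
If it is under cup 4 (prior 1/16): the dealer has 3 equally likely choices, so probability 1/3; weight (1/16)·(1/3) = 1/48.
If it is under cup 5 (prior 1/8): the dealer has 4 equally likely choices, so probability 1/4; weight (1/8)·(1/4) = 1/32.
The weights sum to 25/96.
So P(the pea under cup 5 | the dealer opened cup 3) = (1/32) / (25/96) = 3/25.

3/25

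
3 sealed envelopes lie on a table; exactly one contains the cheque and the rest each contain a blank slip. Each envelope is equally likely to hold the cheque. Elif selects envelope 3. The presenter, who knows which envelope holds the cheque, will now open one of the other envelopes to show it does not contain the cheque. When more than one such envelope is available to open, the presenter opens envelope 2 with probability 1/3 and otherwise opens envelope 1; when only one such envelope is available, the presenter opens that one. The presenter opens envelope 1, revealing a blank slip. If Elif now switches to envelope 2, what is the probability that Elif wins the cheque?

3/5

Apply Bayes' rule, conditioning on where the cheque actually is.
If it is in envelope 1 (prior 1/3): the presenter opened envelope 1, so this case is ruled out; weight (1/3)·0 = 0.
If it is in envelope 2 (prior 1/3): only envelope 1 is available, probability 1; weight (1/3)·1 = 1/3.
If it is in envelope 3 (prior 1/3): envelope 2 is available but not opened, probability 2/3; weight (1/3)·(2/3) = 2/9.
The weights sum to 5/9.
So P(the cheque in envelope 2 | the presenter opened envelope 1) = (1/3) / (5/9) = 3/5.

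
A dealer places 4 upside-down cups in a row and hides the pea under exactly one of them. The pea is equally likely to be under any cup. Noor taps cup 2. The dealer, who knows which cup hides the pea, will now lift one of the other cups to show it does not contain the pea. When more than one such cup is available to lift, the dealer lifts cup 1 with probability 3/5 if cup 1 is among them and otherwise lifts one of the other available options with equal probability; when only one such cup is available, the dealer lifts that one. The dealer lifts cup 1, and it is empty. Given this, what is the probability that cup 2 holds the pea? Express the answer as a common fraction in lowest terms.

1/3

Condition on the true location of the pea.
If it is under cup 1 (prior 1/4): the dealer opened cup 1, so this case is ruled out; weight (1/4)·0 = 0.
If it is under any of cups 2, 3, and 4 (prior 1/4 each): cup 1 is available, opened with probability 3/5; weight (1/4)·(3/5) = 3/20 each.
The weights sum to 9/20.
So P(the pea under cup 2 | the dealer opened cup 1) = (3/20) / (9/20) = 1/3.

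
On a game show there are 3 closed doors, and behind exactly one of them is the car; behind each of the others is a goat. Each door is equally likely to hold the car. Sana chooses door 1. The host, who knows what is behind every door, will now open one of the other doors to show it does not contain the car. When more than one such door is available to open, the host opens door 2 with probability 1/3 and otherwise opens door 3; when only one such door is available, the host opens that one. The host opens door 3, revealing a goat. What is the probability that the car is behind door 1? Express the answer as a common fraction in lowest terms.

Condition on the true location of the car.
If it is behind door 1 (prior 1/3): door 2 is available but not opened, probability 2/3; weight (1/3)·(2/3) = 2/9.
If it is behind door 2 (prior 1/3): only door 3 is available, probability 1; weight (1/3)·1 = 1/3.
If it is behind door 3 (prior 1/3): the host opened door 3, so this case is ruled out; weight (1/3)·0 = 0.
The weights sum to 5/9.
So P(the car behind door 1 | the host opened door 3) = (2/9) / (5/9) = 2/5.

2/5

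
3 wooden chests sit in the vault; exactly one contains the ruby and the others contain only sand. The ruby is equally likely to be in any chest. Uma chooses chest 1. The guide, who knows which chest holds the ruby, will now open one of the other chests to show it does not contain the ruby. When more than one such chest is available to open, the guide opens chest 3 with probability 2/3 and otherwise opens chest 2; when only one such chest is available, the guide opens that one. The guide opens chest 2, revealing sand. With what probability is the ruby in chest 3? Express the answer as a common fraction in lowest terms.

3/4

Consider each possible location of the ruby in turn.
If it is in chest 1 (prior 1/3): chest 3 is available but not opened, probability 1/3; weight (1/3)·(1/3) = 1/9.
If it is in chest 2 (prior 1/3): the guide opened chest 2, so this case is ruled out; weight (1/3)·0 = 0.
If it is in chest 3 (prior 1/3): only chest 2 is available, probability 1; weight (1/3)·1 = 1/3.
The weights sum to 4/9.
So P(the ruby in chest 3 | the guide opened chest 2) = (1/3) / (4/9) = 3/4.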